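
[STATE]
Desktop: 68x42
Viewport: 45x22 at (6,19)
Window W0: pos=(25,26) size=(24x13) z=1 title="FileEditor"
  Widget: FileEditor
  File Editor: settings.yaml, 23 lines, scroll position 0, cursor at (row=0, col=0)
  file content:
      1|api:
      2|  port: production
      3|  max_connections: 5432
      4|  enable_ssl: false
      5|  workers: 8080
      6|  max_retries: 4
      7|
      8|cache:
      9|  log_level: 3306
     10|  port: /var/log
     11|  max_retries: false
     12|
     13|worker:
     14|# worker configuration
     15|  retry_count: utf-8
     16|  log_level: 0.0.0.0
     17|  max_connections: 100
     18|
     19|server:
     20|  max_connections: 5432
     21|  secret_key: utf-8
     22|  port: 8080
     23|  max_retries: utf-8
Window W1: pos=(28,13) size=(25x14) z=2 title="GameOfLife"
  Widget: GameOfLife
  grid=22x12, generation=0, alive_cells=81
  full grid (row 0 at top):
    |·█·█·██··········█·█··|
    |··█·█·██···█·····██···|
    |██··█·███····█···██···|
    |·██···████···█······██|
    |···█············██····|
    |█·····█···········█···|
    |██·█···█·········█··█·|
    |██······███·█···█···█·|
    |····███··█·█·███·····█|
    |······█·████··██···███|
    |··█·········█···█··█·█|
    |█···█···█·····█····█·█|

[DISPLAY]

                      ┃·██···████···█······██
                      ┃···█············██····
                      ┃█·····█···········█···
                      ┃██·█···█·········█··█·
                      ┃██······███·█···█···█·
                      ┃····███··█·█·███·····█
                      ┃······█·████··██···███
                   ┏━━┗━━━━━━━━━━━━━━━━━━━━━━
                   ┃ FileEditor           ┃  
                   ┠──────────────────────┨  
                   ┃█pi:                 ▲┃  
                   ┃  port: production   █┃  
                   ┃  max_connections: 54░┃  
                   ┃  enable_ssl: false  ░┃  
                   ┃  workers: 8080      ░┃  
                   ┃  max_retries: 4     ░┃  
                   ┃                     ░┃  
                   ┃cache:               ░┃  
                   ┃  log_level: 3306    ▼┃  
                   ┗━━━━━━━━━━━━━━━━━━━━━━┛  
                                             
                                             


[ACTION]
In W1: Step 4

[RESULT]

                      ┃··············█·······
                      ┃····██············██··
                      ┃····██········████·█··
                      ┃·█····················
                      ┃██·█·█···············█
                      ┃·█····█·······█···█···
                      ┃····██····██···█······
                   ┏━━┗━━━━━━━━━━━━━━━━━━━━━━
                   ┃ FileEditor           ┃  
                   ┠──────────────────────┨  
                   ┃█pi:                 ▲┃  
                   ┃  port: production   █┃  
                   ┃  max_connections: 54░┃  
                   ┃  enable_ssl: false  ░┃  
                   ┃  workers: 8080      ░┃  
                   ┃  max_retries: 4     ░┃  
                   ┃                     ░┃  
                   ┃cache:               ░┃  
                   ┃  log_level: 3306    ▼┃  
                   ┗━━━━━━━━━━━━━━━━━━━━━━┛  
                                             
                                             


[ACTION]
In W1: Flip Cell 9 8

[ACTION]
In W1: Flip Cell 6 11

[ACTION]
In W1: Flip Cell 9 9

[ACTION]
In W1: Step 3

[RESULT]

                      ┃····················██
                      ┃····██·············██·
                      ┃·███··█···········███·
                      ┃·█████················
                      ┃···█··················
                      ┃·█··········█·█·······
                      ┃·█······██·█···██·····
                   ┏━━┗━━━━━━━━━━━━━━━━━━━━━━
                   ┃ FileEditor           ┃  
                   ┠──────────────────────┨  
                   ┃█pi:                 ▲┃  
                   ┃  port: production   █┃  
                   ┃  max_connections: 54░┃  
                   ┃  enable_ssl: false  ░┃  
                   ┃  workers: 8080      ░┃  
                   ┃  max_retries: 4     ░┃  
                   ┃                     ░┃  
                   ┃cache:               ░┃  
                   ┃  log_level: 3306    ▼┃  
                   ┗━━━━━━━━━━━━━━━━━━━━━━┛  
                                             
                                             


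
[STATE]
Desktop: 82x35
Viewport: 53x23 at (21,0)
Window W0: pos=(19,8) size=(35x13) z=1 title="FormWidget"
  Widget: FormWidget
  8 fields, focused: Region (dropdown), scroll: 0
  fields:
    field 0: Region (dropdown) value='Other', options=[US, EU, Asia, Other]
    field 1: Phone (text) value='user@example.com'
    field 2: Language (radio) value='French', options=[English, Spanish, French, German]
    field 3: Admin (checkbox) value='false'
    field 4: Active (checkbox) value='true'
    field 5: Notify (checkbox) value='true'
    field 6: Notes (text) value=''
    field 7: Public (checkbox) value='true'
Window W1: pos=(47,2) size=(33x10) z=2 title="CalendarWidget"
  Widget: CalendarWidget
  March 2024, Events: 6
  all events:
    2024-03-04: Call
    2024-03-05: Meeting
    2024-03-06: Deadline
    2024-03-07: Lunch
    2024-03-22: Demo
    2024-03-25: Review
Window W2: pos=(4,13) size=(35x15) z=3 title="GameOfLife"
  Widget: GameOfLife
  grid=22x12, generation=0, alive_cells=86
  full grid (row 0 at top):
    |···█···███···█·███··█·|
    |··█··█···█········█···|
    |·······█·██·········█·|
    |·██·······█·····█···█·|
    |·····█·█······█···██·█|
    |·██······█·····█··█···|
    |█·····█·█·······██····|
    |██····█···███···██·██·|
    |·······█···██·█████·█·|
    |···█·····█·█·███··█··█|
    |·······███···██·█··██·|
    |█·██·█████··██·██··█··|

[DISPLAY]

                                                     
                                                     
                          ┏━━━━━━━━━━━━━━━━━━━━━━━━━━
                          ┃ CalendarWidget           
                          ┠──────────────────────────
                          ┃           March 2024     
                          ┃Mo Tu We Th Fr Sa Su      
                          ┃             1  2  3      
━━━━━━━━━━━━━━━━━━━━━━━━━━┃ 4*  5*  6*  7*  8  9 10  
FormWidget                ┃11 12 13 14 15 16 17      
──────────────────────────┃18 19 20 21 22* 23 24     
 Region:     [Other       ┗━━━━━━━━━━━━━━━━━━━━━━━━━━
 Phone:      [user@example.com ]┃                    
━━━━━━━━━━━━━━━━━┓nglish  ( ) Sp┃                    
                 ┃              ┃                    
─────────────────┨              ┃                    
                 ┃              ┃                    
··█···           ┃             ]┃                    
····█·           ┃              ┃                    
█···█·           ┃              ┃                    
··██·█           ┃━━━━━━━━━━━━━━┛                    
··█···           ┃                                   
██····           ┃                                   


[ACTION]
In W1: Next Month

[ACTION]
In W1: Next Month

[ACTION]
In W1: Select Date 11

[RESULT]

                                                     
                                                     
                          ┏━━━━━━━━━━━━━━━━━━━━━━━━━━
                          ┃ CalendarWidget           
                          ┠──────────────────────────
                          ┃            May 2024      
                          ┃Mo Tu We Th Fr Sa Su      
                          ┃       1  2  3  4  5      
━━━━━━━━━━━━━━━━━━━━━━━━━━┃ 6  7  8  9 10 [11] 12    
FormWidget                ┃13 14 15 16 17 18 19      
──────────────────────────┃20 21 22 23 24 25 26      
 Region:     [Other       ┗━━━━━━━━━━━━━━━━━━━━━━━━━━
 Phone:      [user@example.com ]┃                    
━━━━━━━━━━━━━━━━━┓nglish  ( ) Sp┃                    
                 ┃              ┃                    
─────────────────┨              ┃                    
                 ┃              ┃                    
··█···           ┃             ]┃                    
····█·           ┃              ┃                    
█···█·           ┃              ┃                    
··██·█           ┃━━━━━━━━━━━━━━┛                    
··█···           ┃                                   
██····           ┃                                   


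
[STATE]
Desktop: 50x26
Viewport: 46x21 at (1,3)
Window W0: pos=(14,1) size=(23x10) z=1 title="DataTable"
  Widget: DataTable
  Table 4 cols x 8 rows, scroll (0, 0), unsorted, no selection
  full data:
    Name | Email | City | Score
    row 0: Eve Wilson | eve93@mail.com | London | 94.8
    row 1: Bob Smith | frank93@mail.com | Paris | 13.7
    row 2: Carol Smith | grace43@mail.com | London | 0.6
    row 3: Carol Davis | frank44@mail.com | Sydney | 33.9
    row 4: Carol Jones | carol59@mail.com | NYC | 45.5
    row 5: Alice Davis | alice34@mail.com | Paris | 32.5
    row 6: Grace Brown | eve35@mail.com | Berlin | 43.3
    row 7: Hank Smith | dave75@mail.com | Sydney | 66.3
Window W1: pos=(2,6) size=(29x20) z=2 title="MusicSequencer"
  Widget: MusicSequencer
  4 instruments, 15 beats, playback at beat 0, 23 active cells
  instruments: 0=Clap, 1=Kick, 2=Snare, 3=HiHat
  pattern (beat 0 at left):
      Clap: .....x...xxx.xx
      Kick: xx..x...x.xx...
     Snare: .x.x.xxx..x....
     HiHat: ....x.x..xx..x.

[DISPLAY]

             ┠─────────────────────┨          
             ┃Name       │Email    ┃          
             ┃───────────┼─────────┃          
 ┏━━━━━━━━━━━━━━━━━━━━━━━━━━━┓3@mai┃          
 ┃ MusicSequencer            ┃k93@m┃          
 ┠───────────────────────────┨e43@m┃          
 ┃      ▼12345678901234      ┃k44@m┃          
 ┃  Clap·····█···███·██      ┃━━━━━┛          
 ┃  Kick██··█···█·██···      ┃                
 ┃ Snare·█·█·███··█····      ┃                
 ┃ HiHat····█·█··██··█·      ┃                
 ┃                           ┃                
 ┃                           ┃                
 ┃                           ┃                
 ┃                           ┃                
 ┃                           ┃                
 ┃                           ┃                
 ┃                           ┃                
 ┃                           ┃                
 ┃                           ┃                
 ┃                           ┃                


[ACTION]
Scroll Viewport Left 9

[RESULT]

              ┠─────────────────────┨         
              ┃Name       │Email    ┃         
              ┃───────────┼─────────┃         
  ┏━━━━━━━━━━━━━━━━━━━━━━━━━━━┓3@mai┃         
  ┃ MusicSequencer            ┃k93@m┃         
  ┠───────────────────────────┨e43@m┃         
  ┃      ▼12345678901234      ┃k44@m┃         
  ┃  Clap·····█···███·██      ┃━━━━━┛         
  ┃  Kick██··█···█·██···      ┃               
  ┃ Snare·█·█·███··█····      ┃               
  ┃ HiHat····█·█··██··█·      ┃               
  ┃                           ┃               
  ┃                           ┃               
  ┃                           ┃               
  ┃                           ┃               
  ┃                           ┃               
  ┃                           ┃               
  ┃                           ┃               
  ┃                           ┃               
  ┃                           ┃               
  ┃                           ┃               


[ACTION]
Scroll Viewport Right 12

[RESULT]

          ┠─────────────────────┨             
          ┃Name       │Email    ┃             
          ┃───────────┼─────────┃             
━━━━━━━━━━━━━━━━━━━━━━━━━━┓3@mai┃             
MusicSequencer            ┃k93@m┃             
──────────────────────────┨e43@m┃             
     ▼12345678901234      ┃k44@m┃             
 Clap·····█···███·██      ┃━━━━━┛             
 Kick██··█···█·██···      ┃                   
Snare·█·█·███··█····      ┃                   
HiHat····█·█··██··█·      ┃                   
                          ┃                   
                          ┃                   
                          ┃                   
                          ┃                   
                          ┃                   
                          ┃                   
                          ┃                   
                          ┃                   
                          ┃                   
                          ┃                   


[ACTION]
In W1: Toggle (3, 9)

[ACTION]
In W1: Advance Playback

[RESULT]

          ┠─────────────────────┨             
          ┃Name       │Email    ┃             
          ┃───────────┼─────────┃             
━━━━━━━━━━━━━━━━━━━━━━━━━━┓3@mai┃             
MusicSequencer            ┃k93@m┃             
──────────────────────────┨e43@m┃             
     0▼2345678901234      ┃k44@m┃             
 Clap·····█···███·██      ┃━━━━━┛             
 Kick██··█···█·██···      ┃                   
Snare·█·█·███··█····      ┃                   
HiHat····█·█···█··█·      ┃                   
                          ┃                   
                          ┃                   
                          ┃                   
                          ┃                   
                          ┃                   
                          ┃                   
                          ┃                   
                          ┃                   
                          ┃                   
                          ┃                   


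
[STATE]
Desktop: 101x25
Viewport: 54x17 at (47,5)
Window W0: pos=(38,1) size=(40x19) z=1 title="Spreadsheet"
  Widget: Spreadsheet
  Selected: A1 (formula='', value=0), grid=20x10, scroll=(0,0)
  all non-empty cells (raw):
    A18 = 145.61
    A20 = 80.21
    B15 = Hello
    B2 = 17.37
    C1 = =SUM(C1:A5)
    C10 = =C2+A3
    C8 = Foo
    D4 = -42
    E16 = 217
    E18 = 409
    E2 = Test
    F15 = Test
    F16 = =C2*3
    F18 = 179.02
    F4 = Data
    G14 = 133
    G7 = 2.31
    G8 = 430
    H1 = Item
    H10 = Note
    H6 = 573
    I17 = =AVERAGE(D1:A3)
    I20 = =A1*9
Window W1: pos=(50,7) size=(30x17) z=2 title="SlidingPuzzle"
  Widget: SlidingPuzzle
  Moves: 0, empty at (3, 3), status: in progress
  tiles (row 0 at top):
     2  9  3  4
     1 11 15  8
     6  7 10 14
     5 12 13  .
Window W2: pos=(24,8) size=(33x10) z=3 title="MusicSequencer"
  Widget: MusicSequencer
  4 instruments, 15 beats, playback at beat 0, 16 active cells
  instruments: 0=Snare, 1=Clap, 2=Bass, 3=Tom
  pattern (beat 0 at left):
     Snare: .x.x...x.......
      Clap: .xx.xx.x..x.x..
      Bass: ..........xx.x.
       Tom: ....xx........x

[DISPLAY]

       B       C       D      ┃                       
------------------------------┃                       
 [0┏━━━━━━━━━━━━━━━━━━━━━━━━━━━━┓                     
━━━━━━━━━┓ngPuzzle              ┃                     
         ┃──────────────────────┨                     
─────────┨────┬────┬────┐       ┃                     
         ┃  9 │  3 │  4 │       ┃                     
         ┃────┼────┼────┤       ┃                     
         ┃ 11 │ 15 │  8 │       ┃                     
         ┃────┼────┼────┤       ┃                     
         ┃  7 │ 10 │ 14 │       ┃                     
         ┃────┼────┼────┤       ┃                     
━━━━━━━━━┛ 12 │ 13 │    │       ┃                     
   ┃└────┴────┴────┴────┘       ┃                     
━━━┃Moves: 0                    ┃                     
   ┃                            ┃                     
   ┃                            ┃                     


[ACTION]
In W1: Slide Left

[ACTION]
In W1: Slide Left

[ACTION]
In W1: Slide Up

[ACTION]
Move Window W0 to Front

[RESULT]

       B       C       D      ┃                       
------------------------------┃                       
 [0]       0#CIRC!         0  ┃━┓                     
   0   17.37       0       0Te┃ ┃                     
   0       0       0       0  ┃─┨                     
   0       0       0     -42  ┃ ┃                     
   0       0       0       0  ┃ ┃                     
   0       0       0       0  ┃ ┃                     
   0       0       0       0  ┃ ┃                     
   0       0Foo            0  ┃ ┃                     
   0       0       0       0  ┃ ┃                     
   0       0       0       0  ┃ ┃                     
   0       0       0       0  ┃ ┃                     
   0       0       0       0  ┃ ┃                     
━━━━━━━━━━━━━━━━━━━━━━━━━━━━━━┛ ┃                     
   ┃                            ┃                     
   ┃                            ┃                     


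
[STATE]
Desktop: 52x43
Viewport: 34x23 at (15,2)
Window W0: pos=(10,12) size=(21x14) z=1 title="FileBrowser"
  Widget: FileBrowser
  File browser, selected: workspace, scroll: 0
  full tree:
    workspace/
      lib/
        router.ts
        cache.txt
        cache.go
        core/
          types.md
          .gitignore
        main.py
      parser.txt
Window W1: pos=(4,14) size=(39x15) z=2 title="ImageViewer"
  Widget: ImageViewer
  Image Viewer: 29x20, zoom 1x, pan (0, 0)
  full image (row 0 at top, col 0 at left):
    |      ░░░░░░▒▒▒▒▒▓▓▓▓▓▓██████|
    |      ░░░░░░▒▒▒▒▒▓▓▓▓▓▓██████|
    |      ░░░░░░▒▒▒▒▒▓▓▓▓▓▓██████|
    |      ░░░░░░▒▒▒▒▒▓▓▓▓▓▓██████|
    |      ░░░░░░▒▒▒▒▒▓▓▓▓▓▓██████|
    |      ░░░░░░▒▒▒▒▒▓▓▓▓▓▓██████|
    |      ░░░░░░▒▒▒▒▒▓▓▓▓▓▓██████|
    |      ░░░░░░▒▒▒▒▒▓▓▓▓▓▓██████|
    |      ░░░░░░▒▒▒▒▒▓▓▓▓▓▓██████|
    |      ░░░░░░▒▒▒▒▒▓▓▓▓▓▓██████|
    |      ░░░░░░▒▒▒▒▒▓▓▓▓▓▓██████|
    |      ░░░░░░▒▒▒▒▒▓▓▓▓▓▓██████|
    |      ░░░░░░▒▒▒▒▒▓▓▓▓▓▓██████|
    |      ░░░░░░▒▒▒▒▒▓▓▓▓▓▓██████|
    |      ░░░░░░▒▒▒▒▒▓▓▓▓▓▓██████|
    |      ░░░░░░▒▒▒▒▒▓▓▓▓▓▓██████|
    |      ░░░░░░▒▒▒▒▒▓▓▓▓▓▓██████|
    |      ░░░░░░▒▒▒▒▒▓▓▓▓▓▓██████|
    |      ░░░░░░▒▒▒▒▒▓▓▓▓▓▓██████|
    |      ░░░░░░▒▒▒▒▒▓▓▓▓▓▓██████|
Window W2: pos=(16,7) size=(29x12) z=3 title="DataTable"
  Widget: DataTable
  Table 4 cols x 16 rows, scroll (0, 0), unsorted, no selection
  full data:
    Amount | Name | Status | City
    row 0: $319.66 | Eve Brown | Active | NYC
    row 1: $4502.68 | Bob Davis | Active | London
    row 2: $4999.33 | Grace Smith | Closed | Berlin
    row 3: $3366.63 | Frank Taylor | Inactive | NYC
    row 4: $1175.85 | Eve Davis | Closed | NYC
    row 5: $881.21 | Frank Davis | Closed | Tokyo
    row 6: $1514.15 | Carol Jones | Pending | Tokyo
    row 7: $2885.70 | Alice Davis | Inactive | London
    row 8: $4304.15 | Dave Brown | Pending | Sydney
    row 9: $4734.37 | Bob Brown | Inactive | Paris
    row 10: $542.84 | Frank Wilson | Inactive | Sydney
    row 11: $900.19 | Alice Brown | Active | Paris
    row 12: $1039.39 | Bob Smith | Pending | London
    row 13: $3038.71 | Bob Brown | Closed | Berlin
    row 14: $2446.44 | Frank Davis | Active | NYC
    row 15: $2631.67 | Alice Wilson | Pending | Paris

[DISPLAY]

                                  
                                  
                                  
                                  
                                  
 ┏━━━━━━━━━━━━━━━━━━━━━━━━━━━┓    
 ┃ DataTable                 ┃    
 ┠───────────────────────────┨    
 ┃Amount  │Name        │Statu┃    
 ┃────────┼────────────┼─────┃    
━┃$319.66 │Eve Brown   │Activ┃    
e┃$4502.68│Bob Davis   │Activ┃    
━┃$4999.33│Grace Smith │Close┃    
e┃$3366.63│Frank Taylor│Inact┃    
─┃$1175.85│Eve Davis   │Close┃    
░┃$881.21 │Frank Davis │Close┃    
░┗━━━━━━━━━━━━━━━━━━━━━━━━━━━┛    
░░▒▒▒▒▒▓▓▓▓▓▓██████        ┃      
░░▒▒▒▒▒▓▓▓▓▓▓██████        ┃      
░░▒▒▒▒▒▓▓▓▓▓▓██████        ┃      
░░▒▒▒▒▒▓▓▓▓▓▓██████        ┃      
░░▒▒▒▒▒▓▓▓▓▓▓██████        ┃      
░░▒▒▒▒▒▓▓▓▓▓▓██████        ┃      


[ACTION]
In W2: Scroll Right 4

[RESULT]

                                  
                                  
                                  
                                  
                                  
 ┏━━━━━━━━━━━━━━━━━━━━━━━━━━━┓    
 ┃ DataTable                 ┃    
 ┠───────────────────────────┨    
 ┃nt  │Name        │Status  │┃    
 ┃────┼────────────┼────────┼┃    
━┃.66 │Eve Brown   │Active  │┃    
e┃2.68│Bob Davis   │Active  │┃    
━┃9.33│Grace Smith │Closed  │┃    
e┃6.63│Frank Taylor│Inactive│┃    
─┃5.85│Eve Davis   │Closed  │┃    
░┃.21 │Frank Davis │Closed  │┃    
░┗━━━━━━━━━━━━━━━━━━━━━━━━━━━┛    
░░▒▒▒▒▒▓▓▓▓▓▓██████        ┃      
░░▒▒▒▒▒▓▓▓▓▓▓██████        ┃      
░░▒▒▒▒▒▓▓▓▓▓▓██████        ┃      
░░▒▒▒▒▒▓▓▓▓▓▓██████        ┃      
░░▒▒▒▒▒▓▓▓▓▓▓██████        ┃      
░░▒▒▒▒▒▓▓▓▓▓▓██████        ┃      


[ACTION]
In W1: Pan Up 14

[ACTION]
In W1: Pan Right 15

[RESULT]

                                  
                                  
                                  
                                  
                                  
 ┏━━━━━━━━━━━━━━━━━━━━━━━━━━━┓    
 ┃ DataTable                 ┃    
 ┠───────────────────────────┨    
 ┃nt  │Name        │Status  │┃    
 ┃────┼────────────┼────────┼┃    
━┃.66 │Eve Brown   │Active  │┃    
e┃2.68│Bob Davis   │Active  │┃    
━┃9.33│Grace Smith │Closed  │┃    
e┃6.63│Frank Taylor│Inactive│┃    
─┃5.85│Eve Davis   │Closed  │┃    
█┃.21 │Frank Davis │Closed  │┃    
█┗━━━━━━━━━━━━━━━━━━━━━━━━━━━┛    
████                       ┃      
████                       ┃      
████                       ┃      
████                       ┃      
████                       ┃      
████                       ┃      


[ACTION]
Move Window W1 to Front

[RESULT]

                                  
                                  
                                  
                                  
                                  
 ┏━━━━━━━━━━━━━━━━━━━━━━━━━━━┓    
 ┃ DataTable                 ┃    
 ┠───────────────────────────┨    
 ┃nt  │Name        │Status  │┃    
 ┃────┼────────────┼────────┼┃    
━┃.66 │Eve Brown   │Active  │┃    
e┃2.68│Bob Davis   │Active  │┃    
━━━━━━━━━━━━━━━━━━━━━━━━━━━┓│┃    
er                         ┃│┃    
───────────────────────────┨│┃    
████                       ┃│┃    
████                       ┃━┛    
████                       ┃      
████                       ┃      
████                       ┃      
████                       ┃      
████                       ┃      
████                       ┃      


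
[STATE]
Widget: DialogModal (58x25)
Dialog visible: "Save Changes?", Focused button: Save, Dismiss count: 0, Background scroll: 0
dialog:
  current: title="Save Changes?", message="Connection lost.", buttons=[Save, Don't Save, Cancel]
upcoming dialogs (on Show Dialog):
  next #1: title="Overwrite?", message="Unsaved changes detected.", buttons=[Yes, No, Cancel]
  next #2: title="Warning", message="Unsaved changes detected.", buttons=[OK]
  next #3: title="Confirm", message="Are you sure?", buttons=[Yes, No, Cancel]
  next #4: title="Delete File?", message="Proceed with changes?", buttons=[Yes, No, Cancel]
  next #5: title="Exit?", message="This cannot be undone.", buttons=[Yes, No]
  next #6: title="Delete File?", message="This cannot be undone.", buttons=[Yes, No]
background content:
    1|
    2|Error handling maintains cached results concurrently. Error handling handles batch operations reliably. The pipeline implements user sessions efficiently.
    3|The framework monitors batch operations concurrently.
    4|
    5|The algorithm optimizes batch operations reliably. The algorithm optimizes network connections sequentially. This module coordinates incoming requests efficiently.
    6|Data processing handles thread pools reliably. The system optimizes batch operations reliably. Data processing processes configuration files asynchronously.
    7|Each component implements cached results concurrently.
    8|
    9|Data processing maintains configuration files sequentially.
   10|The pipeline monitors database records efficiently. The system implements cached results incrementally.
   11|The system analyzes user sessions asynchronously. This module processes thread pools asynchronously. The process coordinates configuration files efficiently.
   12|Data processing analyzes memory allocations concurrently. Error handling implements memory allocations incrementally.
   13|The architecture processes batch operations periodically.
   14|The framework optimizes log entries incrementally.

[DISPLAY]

                                                          
Error handling maintains cached results concurrently. Erro
The framework monitors batch operations concurrently.     
                                                          
The algorithm optimizes batch operations reliably. The alg
Data processing handles thread pools reliably. The system 
Each component implements cached results concurrently.    
                                                          
Data processing maintains configuration files sequentially
The pipeline monitors database records efficiently. The sy
The system an┌──────────────────────────────┐sly. This mod
Data processi│        Save Changes?         │oncurrently. 
The architect│       Connection lost.       │eriodically. 
The framework│ [Save]  Don't Save   Cancel  │ally.        
             └──────────────────────────────┘             
                                                          
                                                          
                                                          
                                                          
                                                          
                                                          
                                                          
                                                          
                                                          
                                                          


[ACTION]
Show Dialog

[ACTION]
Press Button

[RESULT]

                                                          
Error handling maintains cached results concurrently. Erro
The framework monitors batch operations concurrently.     
                                                          
The algorithm optimizes batch operations reliably. The alg
Data processing handles thread pools reliably. The system 
Each component implements cached results concurrently.    
                                                          
Data processing maintains configuration files sequentially
The pipeline monitors database records efficiently. The sy
The system analyzes user sessions asynchronously. This mod
Data processing analyzes memory allocations concurrently. 
The architecture processes batch operations periodically. 
The framework optimizes log entries incrementally.        
                                                          
                                                          
                                                          
                                                          
                                                          
                                                          
                                                          
                                                          
                                                          
                                                          
                                                          


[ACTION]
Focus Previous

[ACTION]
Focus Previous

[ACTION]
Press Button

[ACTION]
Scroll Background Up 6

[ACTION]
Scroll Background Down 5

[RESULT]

Data processing handles thread pools reliably. The system 
Each component implements cached results concurrently.    
                                                          
Data processing maintains configuration files sequentially
The pipeline monitors database records efficiently. The sy
The system analyzes user sessions asynchronously. This mod
Data processing analyzes memory allocations concurrently. 
The architecture processes batch operations periodically. 
The framework optimizes log entries incrementally.        
                                                          
                                                          
                                                          
                                                          
                                                          
                                                          
                                                          
                                                          
                                                          
                                                          
                                                          
                                                          
                                                          
                                                          
                                                          
                                                          


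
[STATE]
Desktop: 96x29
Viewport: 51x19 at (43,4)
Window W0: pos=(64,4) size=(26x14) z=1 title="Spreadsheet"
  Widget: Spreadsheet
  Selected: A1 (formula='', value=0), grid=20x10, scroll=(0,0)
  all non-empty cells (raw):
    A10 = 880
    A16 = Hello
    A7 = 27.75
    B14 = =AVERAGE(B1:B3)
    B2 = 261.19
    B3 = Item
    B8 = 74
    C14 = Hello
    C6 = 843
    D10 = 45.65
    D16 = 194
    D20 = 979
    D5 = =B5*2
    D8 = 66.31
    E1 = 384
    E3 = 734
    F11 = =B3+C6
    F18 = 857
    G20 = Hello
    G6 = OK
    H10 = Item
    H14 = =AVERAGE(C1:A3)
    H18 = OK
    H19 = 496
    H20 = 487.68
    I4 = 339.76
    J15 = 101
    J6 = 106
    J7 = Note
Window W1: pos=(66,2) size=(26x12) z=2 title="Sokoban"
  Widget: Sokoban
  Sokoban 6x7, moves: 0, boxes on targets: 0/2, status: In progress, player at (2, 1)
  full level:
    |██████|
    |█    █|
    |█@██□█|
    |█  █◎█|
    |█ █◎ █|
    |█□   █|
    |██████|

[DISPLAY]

                     ┏━┠────────────────────────┨  
                     ┃ ┃██████                  ┃  
                     ┠─┃█    █                  ┃  
                     ┃A┃█@██□█                  ┃  
                     ┃ ┃█  █◎█                  ┃  
                     ┃-┃█ █◎ █                  ┃  
                     ┃ ┃█□   █                  ┃  
                     ┃ ┃██████                  ┃  
                     ┃ ┃Moves: 0  0/2           ┃  
                     ┃ ┗━━━━━━━━━━━━━━━━━━━━━━━━┛  
                     ┃  5        0       0    ┃    
                     ┃  6        0       0    ┃    
                     ┃  7    27.75       0    ┃    
                     ┗━━━━━━━━━━━━━━━━━━━━━━━━┛    
                                                   
                                                   
                                                   
                                                   
                                                   


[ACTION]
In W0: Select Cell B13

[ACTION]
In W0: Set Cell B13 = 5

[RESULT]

                     ┏━┠────────────────────────┨  
                     ┃ ┃██████                  ┃  
                     ┠─┃█    █                  ┃  
                     ┃B┃█@██□█                  ┃  
                     ┃ ┃█  █◎█                  ┃  
                     ┃-┃█ █◎ █                  ┃  
                     ┃ ┃█□   █                  ┃  
                     ┃ ┃██████                  ┃  
                     ┃ ┃Moves: 0  0/2           ┃  
                     ┃ ┗━━━━━━━━━━━━━━━━━━━━━━━━┛  
                     ┃  5        0       0    ┃    
                     ┃  6        0       0    ┃    
                     ┃  7    27.75       0    ┃    
                     ┗━━━━━━━━━━━━━━━━━━━━━━━━┛    
                                                   
                                                   
                                                   
                                                   
                                                   


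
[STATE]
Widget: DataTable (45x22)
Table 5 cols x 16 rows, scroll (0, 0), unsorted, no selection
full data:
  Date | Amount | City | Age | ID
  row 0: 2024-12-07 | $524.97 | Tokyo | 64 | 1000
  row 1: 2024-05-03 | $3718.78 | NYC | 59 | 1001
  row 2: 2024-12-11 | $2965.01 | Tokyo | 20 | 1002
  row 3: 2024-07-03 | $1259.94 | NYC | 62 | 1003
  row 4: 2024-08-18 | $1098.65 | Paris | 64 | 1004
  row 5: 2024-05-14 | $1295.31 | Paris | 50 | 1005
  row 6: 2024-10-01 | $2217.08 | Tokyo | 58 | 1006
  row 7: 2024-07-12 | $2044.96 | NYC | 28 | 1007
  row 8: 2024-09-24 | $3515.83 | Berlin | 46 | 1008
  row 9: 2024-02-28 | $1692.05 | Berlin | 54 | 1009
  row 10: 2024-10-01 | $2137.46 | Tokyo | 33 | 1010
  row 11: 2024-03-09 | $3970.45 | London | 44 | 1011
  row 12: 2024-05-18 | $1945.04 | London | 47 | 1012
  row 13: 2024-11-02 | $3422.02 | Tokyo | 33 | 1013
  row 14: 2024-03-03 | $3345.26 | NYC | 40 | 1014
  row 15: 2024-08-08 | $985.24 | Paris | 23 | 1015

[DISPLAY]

Date      │Amount  │City  │Age│ID            
──────────┼────────┼──────┼───┼────          
2024-12-07│$524.97 │Tokyo │64 │1000          
2024-05-03│$3718.78│NYC   │59 │1001          
2024-12-11│$2965.01│Tokyo │20 │1002          
2024-07-03│$1259.94│NYC   │62 │1003          
2024-08-18│$1098.65│Paris │64 │1004          
2024-05-14│$1295.31│Paris │50 │1005          
2024-10-01│$2217.08│Tokyo │58 │1006          
2024-07-12│$2044.96│NYC   │28 │1007          
2024-09-24│$3515.83│Berlin│46 │1008          
2024-02-28│$1692.05│Berlin│54 │1009          
2024-10-01│$2137.46│Tokyo │33 │1010          
2024-03-09│$3970.45│London│44 │1011          
2024-05-18│$1945.04│London│47 │1012          
2024-11-02│$3422.02│Tokyo │33 │1013          
2024-03-03│$3345.26│NYC   │40 │1014          
2024-08-08│$985.24 │Paris │23 │1015          
                                             
                                             
                                             
                                             


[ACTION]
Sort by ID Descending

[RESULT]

Date      │Amount  │City  │Age│ID ▼          
──────────┼────────┼──────┼───┼────          
2024-08-08│$985.24 │Paris │23 │1015          
2024-03-03│$3345.26│NYC   │40 │1014          
2024-11-02│$3422.02│Tokyo │33 │1013          
2024-05-18│$1945.04│London│47 │1012          
2024-03-09│$3970.45│London│44 │1011          
2024-10-01│$2137.46│Tokyo │33 │1010          
2024-02-28│$1692.05│Berlin│54 │1009          
2024-09-24│$3515.83│Berlin│46 │1008          
2024-07-12│$2044.96│NYC   │28 │1007          
2024-10-01│$2217.08│Tokyo │58 │1006          
2024-05-14│$1295.31│Paris │50 │1005          
2024-08-18│$1098.65│Paris │64 │1004          
2024-07-03│$1259.94│NYC   │62 │1003          
2024-12-11│$2965.01│Tokyo │20 │1002          
2024-05-03│$3718.78│NYC   │59 │1001          
2024-12-07│$524.97 │Tokyo │64 │1000          
                                             
                                             
                                             
                                             


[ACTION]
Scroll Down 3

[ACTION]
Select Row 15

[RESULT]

Date      │Amount  │City  │Age│ID ▼          
──────────┼────────┼──────┼───┼────          
2024-08-08│$985.24 │Paris │23 │1015          
2024-03-03│$3345.26│NYC   │40 │1014          
2024-11-02│$3422.02│Tokyo │33 │1013          
2024-05-18│$1945.04│London│47 │1012          
2024-03-09│$3970.45│London│44 │1011          
2024-10-01│$2137.46│Tokyo │33 │1010          
2024-02-28│$1692.05│Berlin│54 │1009          
2024-09-24│$3515.83│Berlin│46 │1008          
2024-07-12│$2044.96│NYC   │28 │1007          
2024-10-01│$2217.08│Tokyo │58 │1006          
2024-05-14│$1295.31│Paris │50 │1005          
2024-08-18│$1098.65│Paris │64 │1004          
2024-07-03│$1259.94│NYC   │62 │1003          
2024-12-11│$2965.01│Tokyo │20 │1002          
2024-05-03│$3718.78│NYC   │59 │1001          
>024-12-07│$524.97 │Tokyo │64 │1000          
                                             
                                             
                                             
                                             


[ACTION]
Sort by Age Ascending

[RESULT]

Date      │Amount  │City  │Ag▲│ID            
──────────┼────────┼──────┼───┼────          
2024-12-11│$2965.01│Tokyo │20 │1002          
2024-08-08│$985.24 │Paris │23 │1015          
2024-07-12│$2044.96│NYC   │28 │1007          
2024-11-02│$3422.02│Tokyo │33 │1013          
2024-10-01│$2137.46│Tokyo │33 │1010          
2024-03-03│$3345.26│NYC   │40 │1014          
2024-03-09│$3970.45│London│44 │1011          
2024-09-24│$3515.83│Berlin│46 │1008          
2024-05-18│$1945.04│London│47 │1012          
2024-05-14│$1295.31│Paris │50 │1005          
2024-02-28│$1692.05│Berlin│54 │1009          
2024-10-01│$2217.08│Tokyo │58 │1006          
2024-05-03│$3718.78│NYC   │59 │1001          
2024-07-03│$1259.94│NYC   │62 │1003          
2024-08-18│$1098.65│Paris │64 │1004          
>024-12-07│$524.97 │Tokyo │64 │1000          
                                             
                                             
                                             
                                             
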